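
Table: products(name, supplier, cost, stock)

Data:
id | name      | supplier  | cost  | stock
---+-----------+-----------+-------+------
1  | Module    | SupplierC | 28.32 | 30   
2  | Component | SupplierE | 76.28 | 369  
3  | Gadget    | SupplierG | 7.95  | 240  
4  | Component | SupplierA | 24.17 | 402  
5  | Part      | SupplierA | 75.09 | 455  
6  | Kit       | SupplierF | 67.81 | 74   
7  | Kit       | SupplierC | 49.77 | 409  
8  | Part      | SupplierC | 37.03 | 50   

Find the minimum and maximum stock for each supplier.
SELECT supplier, MIN(stock), MAX(stock)
FROM products
GROUP BY supplier

Result:
  SupplierA: min=402, max=455
  SupplierC: min=30, max=409
  SupplierE: min=369, max=369
  SupplierF: min=74, max=74
  SupplierG: min=240, max=240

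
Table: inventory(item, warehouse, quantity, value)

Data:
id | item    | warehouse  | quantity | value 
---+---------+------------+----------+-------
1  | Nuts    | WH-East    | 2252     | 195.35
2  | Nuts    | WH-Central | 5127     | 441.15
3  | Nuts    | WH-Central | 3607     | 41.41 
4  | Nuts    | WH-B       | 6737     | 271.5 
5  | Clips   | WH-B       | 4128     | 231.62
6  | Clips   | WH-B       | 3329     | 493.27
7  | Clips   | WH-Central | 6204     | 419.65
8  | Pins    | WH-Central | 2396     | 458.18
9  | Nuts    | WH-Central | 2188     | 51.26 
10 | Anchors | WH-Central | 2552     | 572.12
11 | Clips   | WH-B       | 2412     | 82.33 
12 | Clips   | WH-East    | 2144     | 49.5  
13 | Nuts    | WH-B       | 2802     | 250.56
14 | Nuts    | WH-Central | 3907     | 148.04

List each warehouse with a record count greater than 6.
SELECT warehouse, COUNT(*) as cnt
FROM inventory
GROUP BY warehouse
HAVING COUNT(*) > 6

Result:
  WH-Central: 7

Note: HAVING filters groups after aggregation, WHERE filters rows before.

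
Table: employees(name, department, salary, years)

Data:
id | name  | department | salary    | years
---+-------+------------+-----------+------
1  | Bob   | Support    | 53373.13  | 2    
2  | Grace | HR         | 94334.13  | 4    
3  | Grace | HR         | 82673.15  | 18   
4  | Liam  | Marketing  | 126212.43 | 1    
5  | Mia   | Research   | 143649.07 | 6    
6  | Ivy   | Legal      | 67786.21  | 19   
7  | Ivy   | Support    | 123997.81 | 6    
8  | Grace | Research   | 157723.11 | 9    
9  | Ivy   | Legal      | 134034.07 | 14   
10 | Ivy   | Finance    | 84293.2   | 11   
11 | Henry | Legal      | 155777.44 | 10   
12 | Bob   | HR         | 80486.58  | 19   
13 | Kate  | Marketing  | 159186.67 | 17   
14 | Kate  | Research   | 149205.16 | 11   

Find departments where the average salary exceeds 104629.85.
SELECT department, AVG(salary)
FROM employees
GROUP BY department
HAVING AVG(salary) > 104629.85

Result:
  Legal: avg=119199.24
  Marketing: avg=142699.55
  Research: avg=150192.45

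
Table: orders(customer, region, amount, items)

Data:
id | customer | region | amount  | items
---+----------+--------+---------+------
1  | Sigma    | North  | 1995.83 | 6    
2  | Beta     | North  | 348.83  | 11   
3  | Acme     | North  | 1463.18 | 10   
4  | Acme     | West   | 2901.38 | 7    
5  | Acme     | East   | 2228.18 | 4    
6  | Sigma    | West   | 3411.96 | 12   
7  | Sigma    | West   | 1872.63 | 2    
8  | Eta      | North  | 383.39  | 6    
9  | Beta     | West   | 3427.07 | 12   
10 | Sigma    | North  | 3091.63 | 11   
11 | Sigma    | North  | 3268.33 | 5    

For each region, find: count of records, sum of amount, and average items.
SELECT region,
       COUNT(*) as cnt,
       SUM(amount) as total_amount,
       AVG(items) as avg_items
FROM orders
GROUP BY region

Result:
  East: 1 records, 2228.18 total amount, 4.00 avg items
  North: 6 records, 10551.19 total amount, 8.17 avg items
  West: 4 records, 11613.04 total amount, 8.25 avg items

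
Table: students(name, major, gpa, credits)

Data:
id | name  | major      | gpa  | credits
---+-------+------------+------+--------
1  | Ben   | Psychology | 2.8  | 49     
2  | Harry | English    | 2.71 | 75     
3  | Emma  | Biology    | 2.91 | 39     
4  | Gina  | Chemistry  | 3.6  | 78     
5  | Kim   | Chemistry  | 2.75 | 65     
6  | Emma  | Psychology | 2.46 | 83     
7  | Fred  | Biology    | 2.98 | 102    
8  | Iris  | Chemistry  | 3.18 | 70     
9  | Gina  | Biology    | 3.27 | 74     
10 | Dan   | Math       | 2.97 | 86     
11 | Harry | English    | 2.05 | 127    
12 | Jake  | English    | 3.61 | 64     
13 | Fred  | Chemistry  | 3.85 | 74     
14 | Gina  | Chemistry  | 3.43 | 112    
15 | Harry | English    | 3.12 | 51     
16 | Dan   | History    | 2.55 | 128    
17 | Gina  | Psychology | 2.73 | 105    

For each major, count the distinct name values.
SELECT major, COUNT(DISTINCT name)
FROM students
GROUP BY major

Result:
  Biology: 3 distinct
  Chemistry: 4 distinct
  English: 2 distinct
  History: 1 distinct
  Math: 1 distinct
  Psychology: 3 distinct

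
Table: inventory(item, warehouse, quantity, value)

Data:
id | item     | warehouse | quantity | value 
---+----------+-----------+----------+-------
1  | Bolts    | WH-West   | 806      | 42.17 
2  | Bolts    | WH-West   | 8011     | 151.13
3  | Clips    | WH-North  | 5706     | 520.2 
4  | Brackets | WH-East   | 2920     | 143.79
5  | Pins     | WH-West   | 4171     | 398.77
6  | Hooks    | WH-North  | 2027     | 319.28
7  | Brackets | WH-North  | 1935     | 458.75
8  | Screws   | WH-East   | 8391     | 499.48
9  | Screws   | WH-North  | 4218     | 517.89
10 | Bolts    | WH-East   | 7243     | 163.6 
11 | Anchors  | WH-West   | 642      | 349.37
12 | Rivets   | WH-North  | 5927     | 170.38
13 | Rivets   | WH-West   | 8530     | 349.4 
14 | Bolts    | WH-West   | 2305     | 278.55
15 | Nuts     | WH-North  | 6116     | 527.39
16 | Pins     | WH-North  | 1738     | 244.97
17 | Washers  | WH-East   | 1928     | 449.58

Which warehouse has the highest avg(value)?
SELECT warehouse, AVG(value) as val
FROM inventory
GROUP BY warehouse
ORDER BY val DESC
LIMIT 1

Result: WH-North with avg(value) = 394.12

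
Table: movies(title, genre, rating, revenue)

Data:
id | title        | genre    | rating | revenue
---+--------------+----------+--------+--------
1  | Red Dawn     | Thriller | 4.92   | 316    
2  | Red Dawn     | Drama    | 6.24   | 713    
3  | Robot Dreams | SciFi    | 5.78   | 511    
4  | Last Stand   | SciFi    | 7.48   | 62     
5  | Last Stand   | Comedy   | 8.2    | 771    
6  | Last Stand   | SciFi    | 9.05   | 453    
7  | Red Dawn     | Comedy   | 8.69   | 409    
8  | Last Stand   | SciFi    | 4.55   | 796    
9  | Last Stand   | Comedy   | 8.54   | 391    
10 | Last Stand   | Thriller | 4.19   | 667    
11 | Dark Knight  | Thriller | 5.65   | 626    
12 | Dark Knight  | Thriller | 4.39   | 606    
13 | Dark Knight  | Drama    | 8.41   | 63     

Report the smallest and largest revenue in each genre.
SELECT genre, MIN(revenue), MAX(revenue)
FROM movies
GROUP BY genre

Result:
  Comedy: min=391, max=771
  Drama: min=63, max=713
  SciFi: min=62, max=796
  Thriller: min=316, max=667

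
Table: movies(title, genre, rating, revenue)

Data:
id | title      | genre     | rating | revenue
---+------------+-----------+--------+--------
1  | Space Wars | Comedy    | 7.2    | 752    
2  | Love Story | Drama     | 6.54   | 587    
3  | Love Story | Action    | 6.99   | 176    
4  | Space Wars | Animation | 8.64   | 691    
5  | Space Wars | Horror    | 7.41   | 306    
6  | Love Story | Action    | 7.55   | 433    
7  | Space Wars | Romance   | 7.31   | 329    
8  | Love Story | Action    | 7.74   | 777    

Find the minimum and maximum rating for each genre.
SELECT genre, MIN(rating), MAX(rating)
FROM movies
GROUP BY genre

Result:
  Action: min=6.99, max=7.74
  Animation: min=8.64, max=8.64
  Comedy: min=7.20, max=7.20
  Drama: min=6.54, max=6.54
  Horror: min=7.41, max=7.41
  Romance: min=7.31, max=7.31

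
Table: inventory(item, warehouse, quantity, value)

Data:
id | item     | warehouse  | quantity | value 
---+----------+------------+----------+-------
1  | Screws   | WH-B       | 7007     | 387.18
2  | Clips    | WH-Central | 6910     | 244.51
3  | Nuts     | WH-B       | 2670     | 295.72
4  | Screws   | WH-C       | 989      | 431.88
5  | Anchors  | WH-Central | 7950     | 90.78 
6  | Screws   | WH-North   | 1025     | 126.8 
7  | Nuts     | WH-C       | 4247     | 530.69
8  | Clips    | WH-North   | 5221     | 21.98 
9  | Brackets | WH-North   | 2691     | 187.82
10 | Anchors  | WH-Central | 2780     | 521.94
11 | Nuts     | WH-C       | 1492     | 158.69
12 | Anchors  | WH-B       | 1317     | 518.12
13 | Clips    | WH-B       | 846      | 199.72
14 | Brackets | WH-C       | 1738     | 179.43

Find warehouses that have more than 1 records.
SELECT warehouse, COUNT(*) as cnt
FROM inventory
GROUP BY warehouse
HAVING COUNT(*) > 1

Result:
  WH-B: 4
  WH-C: 4
  WH-Central: 3
  WH-North: 3

Note: HAVING filters groups after aggregation, WHERE filters rows before.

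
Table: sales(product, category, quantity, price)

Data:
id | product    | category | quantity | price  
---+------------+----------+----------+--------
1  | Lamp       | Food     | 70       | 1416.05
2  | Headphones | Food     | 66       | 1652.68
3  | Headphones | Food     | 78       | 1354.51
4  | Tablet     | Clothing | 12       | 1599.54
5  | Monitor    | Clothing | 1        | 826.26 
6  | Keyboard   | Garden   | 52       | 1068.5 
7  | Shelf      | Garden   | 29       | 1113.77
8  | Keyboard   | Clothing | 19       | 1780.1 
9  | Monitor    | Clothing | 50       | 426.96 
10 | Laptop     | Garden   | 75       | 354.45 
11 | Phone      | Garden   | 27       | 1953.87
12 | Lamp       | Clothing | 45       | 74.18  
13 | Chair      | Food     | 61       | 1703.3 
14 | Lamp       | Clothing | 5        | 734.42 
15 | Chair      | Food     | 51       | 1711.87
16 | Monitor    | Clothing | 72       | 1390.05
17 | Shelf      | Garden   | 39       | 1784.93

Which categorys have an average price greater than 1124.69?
SELECT category, AVG(price)
FROM sales
GROUP BY category
HAVING AVG(price) > 1124.69

Result:
  Food: avg=1567.68
  Garden: avg=1255.10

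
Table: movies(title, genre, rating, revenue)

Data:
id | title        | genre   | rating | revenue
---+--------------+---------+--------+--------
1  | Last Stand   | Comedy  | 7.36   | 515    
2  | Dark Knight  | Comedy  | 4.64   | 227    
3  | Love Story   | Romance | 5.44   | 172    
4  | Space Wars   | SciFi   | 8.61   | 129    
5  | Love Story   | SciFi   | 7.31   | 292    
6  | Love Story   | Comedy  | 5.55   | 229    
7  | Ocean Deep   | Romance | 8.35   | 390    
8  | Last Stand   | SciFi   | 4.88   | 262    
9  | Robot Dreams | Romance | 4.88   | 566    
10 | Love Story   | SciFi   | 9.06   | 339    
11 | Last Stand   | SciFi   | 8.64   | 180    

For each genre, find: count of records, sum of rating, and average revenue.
SELECT genre,
       COUNT(*) as cnt,
       SUM(rating) as total_rating,
       AVG(revenue) as avg_revenue
FROM movies
GROUP BY genre

Result:
  Comedy: 3 records, 17.55 total rating, 323.67 avg revenue
  Romance: 3 records, 18.67 total rating, 376.00 avg revenue
  SciFi: 5 records, 38.50 total rating, 240.40 avg revenue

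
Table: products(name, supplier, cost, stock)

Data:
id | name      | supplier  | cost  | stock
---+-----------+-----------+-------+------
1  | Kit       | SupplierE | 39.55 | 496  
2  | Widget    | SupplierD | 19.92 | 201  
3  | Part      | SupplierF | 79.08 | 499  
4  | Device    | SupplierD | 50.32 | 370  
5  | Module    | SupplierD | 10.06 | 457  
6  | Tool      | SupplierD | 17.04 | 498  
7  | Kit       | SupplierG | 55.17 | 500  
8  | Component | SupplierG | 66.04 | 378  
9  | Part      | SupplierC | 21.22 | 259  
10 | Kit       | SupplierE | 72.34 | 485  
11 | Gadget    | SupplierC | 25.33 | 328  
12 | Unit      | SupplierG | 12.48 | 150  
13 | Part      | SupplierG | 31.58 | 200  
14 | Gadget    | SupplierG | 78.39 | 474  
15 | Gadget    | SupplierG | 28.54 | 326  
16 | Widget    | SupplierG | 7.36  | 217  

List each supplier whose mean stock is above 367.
SELECT supplier, AVG(stock)
FROM products
GROUP BY supplier
HAVING AVG(stock) > 367

Result:
  SupplierD: avg=381.50
  SupplierE: avg=490.50
  SupplierF: avg=499.00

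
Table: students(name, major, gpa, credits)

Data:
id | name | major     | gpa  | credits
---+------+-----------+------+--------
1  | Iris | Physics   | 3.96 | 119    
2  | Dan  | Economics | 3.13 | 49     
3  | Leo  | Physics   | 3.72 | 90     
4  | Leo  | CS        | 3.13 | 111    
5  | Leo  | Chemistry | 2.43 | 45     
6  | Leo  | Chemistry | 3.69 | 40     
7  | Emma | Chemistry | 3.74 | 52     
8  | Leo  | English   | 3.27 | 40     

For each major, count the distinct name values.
SELECT major, COUNT(DISTINCT name)
FROM students
GROUP BY major

Result:
  CS: 1 distinct
  Chemistry: 2 distinct
  Economics: 1 distinct
  English: 1 distinct
  Physics: 2 distinct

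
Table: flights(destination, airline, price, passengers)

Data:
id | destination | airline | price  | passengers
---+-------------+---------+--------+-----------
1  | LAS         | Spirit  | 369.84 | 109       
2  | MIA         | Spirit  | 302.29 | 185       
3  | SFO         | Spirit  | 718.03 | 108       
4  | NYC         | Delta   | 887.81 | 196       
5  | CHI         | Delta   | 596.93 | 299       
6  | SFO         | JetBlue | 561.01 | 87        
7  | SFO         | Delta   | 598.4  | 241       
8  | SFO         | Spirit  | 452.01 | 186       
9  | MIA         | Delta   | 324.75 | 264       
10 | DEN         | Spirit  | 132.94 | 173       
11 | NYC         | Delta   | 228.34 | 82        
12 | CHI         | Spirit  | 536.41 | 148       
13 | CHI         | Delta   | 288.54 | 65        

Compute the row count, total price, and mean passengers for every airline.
SELECT airline,
       COUNT(*) as cnt,
       SUM(price) as total_price,
       AVG(passengers) as avg_passengers
FROM flights
GROUP BY airline

Result:
  Delta: 6 records, 2924.77 total price, 191.17 avg passengers
  JetBlue: 1 records, 561.01 total price, 87.00 avg passengers
  Spirit: 6 records, 2511.52 total price, 151.50 avg passengers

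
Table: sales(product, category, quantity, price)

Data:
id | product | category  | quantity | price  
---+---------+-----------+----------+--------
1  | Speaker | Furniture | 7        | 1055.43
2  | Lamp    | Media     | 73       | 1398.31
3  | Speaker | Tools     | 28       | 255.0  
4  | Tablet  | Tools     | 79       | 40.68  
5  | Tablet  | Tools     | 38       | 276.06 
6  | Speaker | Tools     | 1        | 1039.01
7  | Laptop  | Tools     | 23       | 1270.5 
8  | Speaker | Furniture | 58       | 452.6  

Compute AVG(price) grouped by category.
SELECT category, AVG(price) as result
FROM sales
GROUP BY category

Result:
  Furniture: 754.02
  Media: 1398.31
  Tools: 576.25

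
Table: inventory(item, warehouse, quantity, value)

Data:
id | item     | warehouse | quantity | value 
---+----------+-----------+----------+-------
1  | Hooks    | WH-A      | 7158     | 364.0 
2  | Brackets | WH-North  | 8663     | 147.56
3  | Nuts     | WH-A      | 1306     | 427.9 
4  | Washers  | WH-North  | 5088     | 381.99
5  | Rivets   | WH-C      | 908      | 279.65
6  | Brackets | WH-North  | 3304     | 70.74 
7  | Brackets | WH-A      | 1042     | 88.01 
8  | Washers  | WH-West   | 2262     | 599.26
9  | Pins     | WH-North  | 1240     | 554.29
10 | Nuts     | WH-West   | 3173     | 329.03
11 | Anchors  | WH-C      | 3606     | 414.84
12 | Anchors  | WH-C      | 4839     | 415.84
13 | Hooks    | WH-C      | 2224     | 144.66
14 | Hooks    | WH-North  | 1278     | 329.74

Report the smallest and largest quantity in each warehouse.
SELECT warehouse, MIN(quantity), MAX(quantity)
FROM inventory
GROUP BY warehouse

Result:
  WH-A: min=1042, max=7158
  WH-C: min=908, max=4839
  WH-North: min=1240, max=8663
  WH-West: min=2262, max=3173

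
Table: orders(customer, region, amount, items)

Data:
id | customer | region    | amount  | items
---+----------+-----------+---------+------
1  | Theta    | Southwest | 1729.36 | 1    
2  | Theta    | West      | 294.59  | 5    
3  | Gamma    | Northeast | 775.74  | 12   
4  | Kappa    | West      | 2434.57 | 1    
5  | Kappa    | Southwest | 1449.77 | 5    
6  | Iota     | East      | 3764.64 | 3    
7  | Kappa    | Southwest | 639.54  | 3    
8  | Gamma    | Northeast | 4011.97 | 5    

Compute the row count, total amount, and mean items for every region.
SELECT region,
       COUNT(*) as cnt,
       SUM(amount) as total_amount,
       AVG(items) as avg_items
FROM orders
GROUP BY region

Result:
  East: 1 records, 3764.64 total amount, 3.00 avg items
  Northeast: 2 records, 4787.71 total amount, 8.50 avg items
  Southwest: 3 records, 3818.67 total amount, 3.00 avg items
  West: 2 records, 2729.16 total amount, 3.00 avg items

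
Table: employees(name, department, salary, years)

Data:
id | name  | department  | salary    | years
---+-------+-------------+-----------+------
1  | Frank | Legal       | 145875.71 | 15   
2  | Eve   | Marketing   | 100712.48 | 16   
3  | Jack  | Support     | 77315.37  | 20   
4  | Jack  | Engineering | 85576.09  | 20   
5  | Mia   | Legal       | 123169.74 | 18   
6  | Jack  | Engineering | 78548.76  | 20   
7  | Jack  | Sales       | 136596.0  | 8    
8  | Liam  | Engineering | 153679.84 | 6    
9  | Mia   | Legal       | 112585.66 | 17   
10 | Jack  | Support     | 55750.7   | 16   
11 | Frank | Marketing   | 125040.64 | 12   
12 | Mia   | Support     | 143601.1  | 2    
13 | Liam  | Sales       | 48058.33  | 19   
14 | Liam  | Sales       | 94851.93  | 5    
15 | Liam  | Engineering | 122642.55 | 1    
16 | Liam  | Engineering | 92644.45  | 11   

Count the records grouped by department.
SELECT department, COUNT(*) as count
FROM employees
GROUP BY department

Result:
  Engineering: 5
  Legal: 3
  Marketing: 2
  Sales: 3
  Support: 3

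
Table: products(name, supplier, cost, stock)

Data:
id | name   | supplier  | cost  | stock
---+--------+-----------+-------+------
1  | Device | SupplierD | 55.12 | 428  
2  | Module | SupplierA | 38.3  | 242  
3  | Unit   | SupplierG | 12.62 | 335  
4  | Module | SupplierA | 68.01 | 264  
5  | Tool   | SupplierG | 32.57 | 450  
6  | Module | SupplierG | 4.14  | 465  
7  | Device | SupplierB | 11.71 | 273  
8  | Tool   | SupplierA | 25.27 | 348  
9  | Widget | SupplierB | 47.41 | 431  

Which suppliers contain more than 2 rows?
SELECT supplier, COUNT(*) as cnt
FROM products
GROUP BY supplier
HAVING COUNT(*) > 2

Result:
  SupplierA: 3
  SupplierG: 3

Note: HAVING filters groups after aggregation, WHERE filters rows before.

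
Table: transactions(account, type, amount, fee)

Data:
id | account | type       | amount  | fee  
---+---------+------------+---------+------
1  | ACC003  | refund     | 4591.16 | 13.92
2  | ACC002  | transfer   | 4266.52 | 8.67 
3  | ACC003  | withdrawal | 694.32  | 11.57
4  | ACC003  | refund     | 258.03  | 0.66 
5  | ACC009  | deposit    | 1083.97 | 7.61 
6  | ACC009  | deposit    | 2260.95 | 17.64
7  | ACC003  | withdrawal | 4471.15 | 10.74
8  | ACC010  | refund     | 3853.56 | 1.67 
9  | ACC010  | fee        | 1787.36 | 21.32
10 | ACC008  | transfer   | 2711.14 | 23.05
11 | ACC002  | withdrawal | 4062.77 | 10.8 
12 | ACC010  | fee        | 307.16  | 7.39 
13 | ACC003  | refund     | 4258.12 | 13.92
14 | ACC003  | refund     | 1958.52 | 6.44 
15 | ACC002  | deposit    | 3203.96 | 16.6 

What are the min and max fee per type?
SELECT type, MIN(fee), MAX(fee)
FROM transactions
GROUP BY type

Result:
  deposit: min=7.61, max=17.64
  fee: min=7.39, max=21.32
  refund: min=0.66, max=13.92
  transfer: min=8.67, max=23.05
  withdrawal: min=10.74, max=11.57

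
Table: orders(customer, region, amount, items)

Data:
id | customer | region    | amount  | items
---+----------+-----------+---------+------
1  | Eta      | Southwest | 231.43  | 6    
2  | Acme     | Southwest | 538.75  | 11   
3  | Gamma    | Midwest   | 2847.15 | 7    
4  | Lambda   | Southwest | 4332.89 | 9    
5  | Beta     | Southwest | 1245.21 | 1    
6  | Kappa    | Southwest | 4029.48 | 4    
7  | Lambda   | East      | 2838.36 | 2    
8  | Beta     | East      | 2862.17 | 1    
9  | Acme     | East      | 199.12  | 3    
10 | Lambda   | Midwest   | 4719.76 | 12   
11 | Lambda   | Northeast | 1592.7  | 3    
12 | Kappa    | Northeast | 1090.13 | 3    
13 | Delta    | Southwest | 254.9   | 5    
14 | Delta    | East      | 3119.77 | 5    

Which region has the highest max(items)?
SELECT region, MAX(items) as val
FROM orders
GROUP BY region
ORDER BY val DESC
LIMIT 1

Result: Midwest with max(items) = 12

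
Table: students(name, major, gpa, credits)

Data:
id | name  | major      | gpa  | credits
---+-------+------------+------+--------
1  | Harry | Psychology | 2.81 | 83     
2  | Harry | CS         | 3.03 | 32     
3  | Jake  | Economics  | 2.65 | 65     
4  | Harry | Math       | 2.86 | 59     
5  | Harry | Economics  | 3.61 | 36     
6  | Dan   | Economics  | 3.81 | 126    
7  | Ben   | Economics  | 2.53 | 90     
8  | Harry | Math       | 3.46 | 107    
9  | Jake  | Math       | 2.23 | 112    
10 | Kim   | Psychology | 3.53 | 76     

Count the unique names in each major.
SELECT major, COUNT(DISTINCT name)
FROM students
GROUP BY major

Result:
  CS: 1 distinct
  Economics: 4 distinct
  Math: 2 distinct
  Psychology: 2 distinct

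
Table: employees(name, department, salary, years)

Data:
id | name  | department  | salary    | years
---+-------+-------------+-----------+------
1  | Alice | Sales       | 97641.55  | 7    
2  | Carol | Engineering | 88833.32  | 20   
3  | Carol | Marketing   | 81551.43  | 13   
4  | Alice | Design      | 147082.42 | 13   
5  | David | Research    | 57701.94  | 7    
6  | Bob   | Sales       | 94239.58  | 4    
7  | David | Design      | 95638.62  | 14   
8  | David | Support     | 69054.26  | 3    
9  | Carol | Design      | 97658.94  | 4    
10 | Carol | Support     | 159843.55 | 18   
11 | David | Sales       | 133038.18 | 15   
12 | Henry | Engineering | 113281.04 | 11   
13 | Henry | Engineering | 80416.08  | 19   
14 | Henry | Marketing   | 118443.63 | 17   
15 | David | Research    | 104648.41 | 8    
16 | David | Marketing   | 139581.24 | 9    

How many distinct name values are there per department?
SELECT department, COUNT(DISTINCT name)
FROM employees
GROUP BY department

Result:
  Design: 3 distinct
  Engineering: 2 distinct
  Marketing: 3 distinct
  Research: 1 distinct
  Sales: 3 distinct
  Support: 2 distinct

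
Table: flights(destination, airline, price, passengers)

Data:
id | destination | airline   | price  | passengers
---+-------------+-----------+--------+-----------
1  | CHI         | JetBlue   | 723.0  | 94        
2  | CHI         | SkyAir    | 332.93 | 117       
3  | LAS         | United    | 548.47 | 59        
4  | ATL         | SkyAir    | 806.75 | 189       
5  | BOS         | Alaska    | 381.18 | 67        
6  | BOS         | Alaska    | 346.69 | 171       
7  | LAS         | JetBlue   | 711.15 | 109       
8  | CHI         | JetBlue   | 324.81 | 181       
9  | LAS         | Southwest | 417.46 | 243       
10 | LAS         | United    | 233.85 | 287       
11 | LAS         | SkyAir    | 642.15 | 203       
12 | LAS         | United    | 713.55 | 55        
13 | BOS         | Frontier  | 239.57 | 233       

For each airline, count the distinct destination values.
SELECT airline, COUNT(DISTINCT destination)
FROM flights
GROUP BY airline

Result:
  Alaska: 1 distinct
  Frontier: 1 distinct
  JetBlue: 2 distinct
  SkyAir: 3 distinct
  Southwest: 1 distinct
  United: 1 distinct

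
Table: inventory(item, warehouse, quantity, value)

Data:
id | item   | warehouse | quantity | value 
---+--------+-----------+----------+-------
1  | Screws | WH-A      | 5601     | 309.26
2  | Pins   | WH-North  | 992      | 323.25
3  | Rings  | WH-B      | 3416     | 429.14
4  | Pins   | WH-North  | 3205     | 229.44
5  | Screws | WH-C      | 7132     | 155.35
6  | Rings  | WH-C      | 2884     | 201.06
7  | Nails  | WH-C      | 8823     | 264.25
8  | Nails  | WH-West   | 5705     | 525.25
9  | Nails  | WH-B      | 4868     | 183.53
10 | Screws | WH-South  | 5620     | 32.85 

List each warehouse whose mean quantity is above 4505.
SELECT warehouse, AVG(quantity)
FROM inventory
GROUP BY warehouse
HAVING AVG(quantity) > 4505

Result:
  WH-A: avg=5601.00
  WH-C: avg=6279.67
  WH-South: avg=5620.00
  WH-West: avg=5705.00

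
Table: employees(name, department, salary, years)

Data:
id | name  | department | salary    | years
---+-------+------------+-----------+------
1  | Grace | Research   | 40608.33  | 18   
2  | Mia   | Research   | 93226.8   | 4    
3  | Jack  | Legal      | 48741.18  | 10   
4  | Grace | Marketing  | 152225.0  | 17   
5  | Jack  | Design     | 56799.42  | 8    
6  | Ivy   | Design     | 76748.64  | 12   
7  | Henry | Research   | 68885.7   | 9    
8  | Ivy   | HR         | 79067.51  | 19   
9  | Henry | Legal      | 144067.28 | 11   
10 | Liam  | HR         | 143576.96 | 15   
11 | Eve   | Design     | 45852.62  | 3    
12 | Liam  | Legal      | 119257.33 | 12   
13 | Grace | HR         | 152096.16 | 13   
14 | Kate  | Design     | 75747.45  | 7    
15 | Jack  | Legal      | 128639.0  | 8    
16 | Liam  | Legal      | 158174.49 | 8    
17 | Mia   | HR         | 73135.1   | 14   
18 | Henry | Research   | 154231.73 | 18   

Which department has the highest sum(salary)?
SELECT department, SUM(salary) as val
FROM employees
GROUP BY department
ORDER BY val DESC
LIMIT 1

Result: Legal with sum(salary) = 598879.28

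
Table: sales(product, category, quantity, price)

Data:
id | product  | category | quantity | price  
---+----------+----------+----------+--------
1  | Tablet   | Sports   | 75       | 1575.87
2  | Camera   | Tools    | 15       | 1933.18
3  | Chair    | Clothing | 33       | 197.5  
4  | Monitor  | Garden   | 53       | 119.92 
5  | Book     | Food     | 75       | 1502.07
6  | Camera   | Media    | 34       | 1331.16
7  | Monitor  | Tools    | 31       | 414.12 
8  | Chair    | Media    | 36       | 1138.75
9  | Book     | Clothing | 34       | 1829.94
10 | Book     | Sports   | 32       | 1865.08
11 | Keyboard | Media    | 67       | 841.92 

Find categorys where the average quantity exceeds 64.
SELECT category, AVG(quantity)
FROM sales
GROUP BY category
HAVING AVG(quantity) > 64

Result:
  Food: avg=75.00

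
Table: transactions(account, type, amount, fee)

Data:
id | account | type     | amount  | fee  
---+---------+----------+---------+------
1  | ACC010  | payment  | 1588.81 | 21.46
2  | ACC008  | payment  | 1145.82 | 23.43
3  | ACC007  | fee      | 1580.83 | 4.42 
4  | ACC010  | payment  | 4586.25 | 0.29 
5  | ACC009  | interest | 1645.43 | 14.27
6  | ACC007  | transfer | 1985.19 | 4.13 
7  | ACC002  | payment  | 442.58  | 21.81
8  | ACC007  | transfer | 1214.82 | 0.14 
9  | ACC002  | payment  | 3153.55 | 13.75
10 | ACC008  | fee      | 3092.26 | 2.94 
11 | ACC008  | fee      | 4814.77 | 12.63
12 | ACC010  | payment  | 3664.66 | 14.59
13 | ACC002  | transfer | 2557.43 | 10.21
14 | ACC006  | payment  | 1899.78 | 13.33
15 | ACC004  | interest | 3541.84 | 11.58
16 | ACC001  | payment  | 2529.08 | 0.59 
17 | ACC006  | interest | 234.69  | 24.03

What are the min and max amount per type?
SELECT type, MIN(amount), MAX(amount)
FROM transactions
GROUP BY type

Result:
  fee: min=1580.83, max=4814.77
  interest: min=234.69, max=3541.84
  payment: min=442.58, max=4586.25
  transfer: min=1214.82, max=2557.43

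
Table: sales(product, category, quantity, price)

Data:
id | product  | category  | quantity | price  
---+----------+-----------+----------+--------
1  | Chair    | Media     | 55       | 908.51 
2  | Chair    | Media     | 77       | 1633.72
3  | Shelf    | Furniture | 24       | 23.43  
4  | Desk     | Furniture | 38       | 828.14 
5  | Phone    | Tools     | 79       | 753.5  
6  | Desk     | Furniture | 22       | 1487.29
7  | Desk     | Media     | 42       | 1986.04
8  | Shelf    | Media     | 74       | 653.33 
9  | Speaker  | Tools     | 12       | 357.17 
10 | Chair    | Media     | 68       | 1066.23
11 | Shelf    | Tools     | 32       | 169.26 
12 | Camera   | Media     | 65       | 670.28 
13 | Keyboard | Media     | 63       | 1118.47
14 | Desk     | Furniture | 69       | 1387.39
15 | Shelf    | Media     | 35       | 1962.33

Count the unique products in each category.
SELECT category, COUNT(DISTINCT product)
FROM sales
GROUP BY category

Result:
  Furniture: 2 distinct
  Media: 5 distinct
  Tools: 3 distinct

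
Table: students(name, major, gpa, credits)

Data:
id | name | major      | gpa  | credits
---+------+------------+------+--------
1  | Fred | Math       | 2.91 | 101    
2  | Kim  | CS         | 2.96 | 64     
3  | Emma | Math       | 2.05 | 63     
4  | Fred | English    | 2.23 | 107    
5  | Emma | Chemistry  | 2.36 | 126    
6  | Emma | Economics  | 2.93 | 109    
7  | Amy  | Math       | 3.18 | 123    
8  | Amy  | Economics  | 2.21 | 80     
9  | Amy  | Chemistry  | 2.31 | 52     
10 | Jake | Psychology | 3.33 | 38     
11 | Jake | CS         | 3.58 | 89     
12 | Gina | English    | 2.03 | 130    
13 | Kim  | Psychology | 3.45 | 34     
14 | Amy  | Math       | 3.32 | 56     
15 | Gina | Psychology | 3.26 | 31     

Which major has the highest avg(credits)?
SELECT major, AVG(credits) as val
FROM students
GROUP BY major
ORDER BY val DESC
LIMIT 1

Result: English with avg(credits) = 118.50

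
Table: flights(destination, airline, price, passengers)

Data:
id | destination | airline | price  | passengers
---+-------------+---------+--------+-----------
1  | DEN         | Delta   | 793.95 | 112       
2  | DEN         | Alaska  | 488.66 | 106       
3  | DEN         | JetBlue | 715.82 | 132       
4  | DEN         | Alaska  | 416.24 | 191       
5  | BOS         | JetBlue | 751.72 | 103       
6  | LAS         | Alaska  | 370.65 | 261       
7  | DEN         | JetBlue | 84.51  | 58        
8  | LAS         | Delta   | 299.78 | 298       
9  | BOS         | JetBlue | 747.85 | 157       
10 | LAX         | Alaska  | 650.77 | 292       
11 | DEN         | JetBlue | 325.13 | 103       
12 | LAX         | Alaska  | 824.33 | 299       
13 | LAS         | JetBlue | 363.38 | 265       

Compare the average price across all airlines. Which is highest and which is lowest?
SELECT airline, AVG(price)
FROM flights
GROUP BY airline
ORDER BY AVG(price)

All groups:
  JetBlue: 498.07
  Delta: 546.87
  Alaska: 550.13

Highest: Alaska (550.13)
Lowest: JetBlue (498.07)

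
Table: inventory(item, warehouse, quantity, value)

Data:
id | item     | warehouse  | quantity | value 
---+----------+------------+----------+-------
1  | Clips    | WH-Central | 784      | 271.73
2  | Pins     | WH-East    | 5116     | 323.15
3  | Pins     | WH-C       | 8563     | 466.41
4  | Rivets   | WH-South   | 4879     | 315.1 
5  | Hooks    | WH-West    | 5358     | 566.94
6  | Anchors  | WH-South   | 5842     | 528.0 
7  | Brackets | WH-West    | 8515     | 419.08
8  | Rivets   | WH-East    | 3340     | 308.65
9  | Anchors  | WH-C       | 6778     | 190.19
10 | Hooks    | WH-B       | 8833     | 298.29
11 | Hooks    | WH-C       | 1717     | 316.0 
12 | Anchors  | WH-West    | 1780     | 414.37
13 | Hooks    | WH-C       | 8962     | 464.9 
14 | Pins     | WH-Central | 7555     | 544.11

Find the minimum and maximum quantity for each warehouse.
SELECT warehouse, MIN(quantity), MAX(quantity)
FROM inventory
GROUP BY warehouse

Result:
  WH-B: min=8833, max=8833
  WH-C: min=1717, max=8962
  WH-Central: min=784, max=7555
  WH-East: min=3340, max=5116
  WH-South: min=4879, max=5842
  WH-West: min=1780, max=8515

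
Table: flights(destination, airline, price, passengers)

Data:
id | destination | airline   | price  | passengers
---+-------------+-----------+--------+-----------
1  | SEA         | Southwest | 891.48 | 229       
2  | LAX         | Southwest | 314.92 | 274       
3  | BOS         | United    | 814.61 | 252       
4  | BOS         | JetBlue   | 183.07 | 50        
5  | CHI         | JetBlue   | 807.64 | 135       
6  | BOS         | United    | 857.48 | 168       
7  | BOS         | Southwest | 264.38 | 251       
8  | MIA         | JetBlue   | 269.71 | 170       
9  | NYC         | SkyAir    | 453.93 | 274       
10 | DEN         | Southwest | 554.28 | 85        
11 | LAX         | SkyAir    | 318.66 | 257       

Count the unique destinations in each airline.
SELECT airline, COUNT(DISTINCT destination)
FROM flights
GROUP BY airline

Result:
  JetBlue: 3 distinct
  SkyAir: 2 distinct
  Southwest: 4 distinct
  United: 1 distinct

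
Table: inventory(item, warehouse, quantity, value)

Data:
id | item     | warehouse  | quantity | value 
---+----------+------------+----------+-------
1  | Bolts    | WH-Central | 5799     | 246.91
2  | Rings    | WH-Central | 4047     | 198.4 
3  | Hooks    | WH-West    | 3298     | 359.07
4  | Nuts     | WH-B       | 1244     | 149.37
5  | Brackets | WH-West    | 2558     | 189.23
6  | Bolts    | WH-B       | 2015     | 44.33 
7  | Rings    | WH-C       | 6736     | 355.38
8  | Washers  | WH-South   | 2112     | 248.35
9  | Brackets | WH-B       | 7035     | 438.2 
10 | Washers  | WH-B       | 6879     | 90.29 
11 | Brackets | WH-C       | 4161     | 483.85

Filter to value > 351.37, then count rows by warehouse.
SELECT warehouse, COUNT(*)
FROM inventory
WHERE value > 351.37
GROUP BY warehouse

Note: WHERE filters rows before grouping.

Result:
  WH-B: 1
  WH-C: 2
  WH-West: 1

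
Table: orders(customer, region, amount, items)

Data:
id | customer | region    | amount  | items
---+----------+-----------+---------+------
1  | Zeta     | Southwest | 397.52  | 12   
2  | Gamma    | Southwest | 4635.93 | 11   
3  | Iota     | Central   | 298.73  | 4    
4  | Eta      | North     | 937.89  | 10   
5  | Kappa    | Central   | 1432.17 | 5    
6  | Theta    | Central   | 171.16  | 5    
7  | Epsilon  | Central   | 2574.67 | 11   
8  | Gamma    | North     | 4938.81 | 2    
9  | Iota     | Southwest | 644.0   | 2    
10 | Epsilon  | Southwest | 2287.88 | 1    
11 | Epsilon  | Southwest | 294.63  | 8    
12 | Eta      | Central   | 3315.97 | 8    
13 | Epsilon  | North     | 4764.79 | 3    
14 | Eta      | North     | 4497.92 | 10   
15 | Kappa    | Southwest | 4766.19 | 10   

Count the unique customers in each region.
SELECT region, COUNT(DISTINCT customer)
FROM orders
GROUP BY region

Result:
  Central: 5 distinct
  North: 3 distinct
  Southwest: 5 distinct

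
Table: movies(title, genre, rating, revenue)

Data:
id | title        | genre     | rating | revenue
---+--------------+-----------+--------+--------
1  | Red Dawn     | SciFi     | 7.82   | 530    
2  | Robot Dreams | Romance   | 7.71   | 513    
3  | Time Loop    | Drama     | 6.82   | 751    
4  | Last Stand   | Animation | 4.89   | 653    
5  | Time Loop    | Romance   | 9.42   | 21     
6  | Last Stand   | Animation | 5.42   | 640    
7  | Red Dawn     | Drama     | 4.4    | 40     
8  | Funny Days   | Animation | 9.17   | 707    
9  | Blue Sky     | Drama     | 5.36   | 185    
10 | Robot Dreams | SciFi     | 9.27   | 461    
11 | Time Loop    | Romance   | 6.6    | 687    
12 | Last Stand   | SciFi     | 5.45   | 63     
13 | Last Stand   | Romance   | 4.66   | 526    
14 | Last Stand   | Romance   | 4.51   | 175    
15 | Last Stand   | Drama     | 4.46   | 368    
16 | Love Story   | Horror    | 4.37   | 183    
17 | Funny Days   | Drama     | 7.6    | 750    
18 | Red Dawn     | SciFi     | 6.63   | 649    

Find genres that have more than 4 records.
SELECT genre, COUNT(*) as cnt
FROM movies
GROUP BY genre
HAVING COUNT(*) > 4

Result:
  Drama: 5
  Romance: 5

Note: HAVING filters groups after aggregation, WHERE filters rows before.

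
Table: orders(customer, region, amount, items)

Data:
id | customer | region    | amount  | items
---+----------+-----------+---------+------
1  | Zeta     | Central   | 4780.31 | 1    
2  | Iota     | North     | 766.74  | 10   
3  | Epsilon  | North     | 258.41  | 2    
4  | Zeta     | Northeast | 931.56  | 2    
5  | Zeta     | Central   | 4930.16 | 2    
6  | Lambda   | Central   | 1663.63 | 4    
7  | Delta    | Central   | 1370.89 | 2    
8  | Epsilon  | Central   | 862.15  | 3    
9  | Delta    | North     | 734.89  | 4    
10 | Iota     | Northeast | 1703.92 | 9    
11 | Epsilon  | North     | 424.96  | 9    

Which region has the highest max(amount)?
SELECT region, MAX(amount) as val
FROM orders
GROUP BY region
ORDER BY val DESC
LIMIT 1

Result: Central with max(amount) = 4930.16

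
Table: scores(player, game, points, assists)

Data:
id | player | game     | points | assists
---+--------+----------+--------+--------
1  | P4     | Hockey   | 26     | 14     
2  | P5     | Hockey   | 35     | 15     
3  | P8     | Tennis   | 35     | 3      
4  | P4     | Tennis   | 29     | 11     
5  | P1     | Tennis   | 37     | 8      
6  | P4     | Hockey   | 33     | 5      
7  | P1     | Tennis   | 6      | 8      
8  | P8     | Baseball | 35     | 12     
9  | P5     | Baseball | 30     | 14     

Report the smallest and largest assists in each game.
SELECT game, MIN(assists), MAX(assists)
FROM scores
GROUP BY game

Result:
  Baseball: min=12, max=14
  Hockey: min=5, max=15
  Tennis: min=3, max=11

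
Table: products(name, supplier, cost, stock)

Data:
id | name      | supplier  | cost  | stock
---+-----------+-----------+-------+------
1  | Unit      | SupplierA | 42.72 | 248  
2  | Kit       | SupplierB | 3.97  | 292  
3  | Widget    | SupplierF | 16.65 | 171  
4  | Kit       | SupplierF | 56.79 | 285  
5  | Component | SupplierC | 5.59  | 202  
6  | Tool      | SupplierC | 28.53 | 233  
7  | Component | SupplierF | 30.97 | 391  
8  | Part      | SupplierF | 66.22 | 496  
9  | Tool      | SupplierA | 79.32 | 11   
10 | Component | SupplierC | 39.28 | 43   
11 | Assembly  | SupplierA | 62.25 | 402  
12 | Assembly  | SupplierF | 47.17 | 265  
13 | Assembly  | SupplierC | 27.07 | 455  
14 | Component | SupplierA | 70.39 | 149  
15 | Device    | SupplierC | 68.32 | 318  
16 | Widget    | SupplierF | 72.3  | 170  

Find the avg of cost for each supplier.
SELECT supplier, AVG(cost) as result
FROM products
GROUP BY supplier

Result:
  SupplierA: 63.67
  SupplierB: 3.97
  SupplierC: 33.76
  SupplierF: 48.35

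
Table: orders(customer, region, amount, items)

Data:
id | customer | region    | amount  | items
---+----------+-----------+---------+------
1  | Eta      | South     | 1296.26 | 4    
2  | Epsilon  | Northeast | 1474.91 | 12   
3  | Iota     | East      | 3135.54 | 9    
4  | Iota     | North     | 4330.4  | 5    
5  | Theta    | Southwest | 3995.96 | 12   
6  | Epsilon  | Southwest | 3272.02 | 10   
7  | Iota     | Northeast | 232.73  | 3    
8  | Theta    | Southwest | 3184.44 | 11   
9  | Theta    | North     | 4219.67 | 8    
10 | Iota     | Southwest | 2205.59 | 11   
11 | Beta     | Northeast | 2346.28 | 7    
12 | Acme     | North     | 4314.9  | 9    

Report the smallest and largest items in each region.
SELECT region, MIN(items), MAX(items)
FROM orders
GROUP BY region

Result:
  East: min=9, max=9
  North: min=5, max=9
  Northeast: min=3, max=12
  South: min=4, max=4
  Southwest: min=10, max=12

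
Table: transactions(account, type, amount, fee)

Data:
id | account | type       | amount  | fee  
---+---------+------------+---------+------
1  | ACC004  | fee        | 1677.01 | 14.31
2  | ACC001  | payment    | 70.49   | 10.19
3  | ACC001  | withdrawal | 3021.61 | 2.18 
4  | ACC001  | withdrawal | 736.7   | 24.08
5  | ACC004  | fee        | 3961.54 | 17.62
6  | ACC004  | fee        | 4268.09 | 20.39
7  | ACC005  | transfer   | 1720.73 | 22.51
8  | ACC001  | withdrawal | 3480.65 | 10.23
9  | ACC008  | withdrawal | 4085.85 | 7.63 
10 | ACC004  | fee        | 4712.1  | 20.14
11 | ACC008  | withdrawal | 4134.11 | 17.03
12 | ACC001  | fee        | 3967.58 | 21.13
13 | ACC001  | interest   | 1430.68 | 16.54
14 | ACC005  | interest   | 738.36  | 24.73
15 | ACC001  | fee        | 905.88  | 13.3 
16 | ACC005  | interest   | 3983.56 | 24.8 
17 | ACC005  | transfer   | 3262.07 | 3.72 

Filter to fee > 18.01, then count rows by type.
SELECT type, COUNT(*)
FROM transactions
WHERE fee > 18.01
GROUP BY type

Note: WHERE filters rows before grouping.

Result:
  fee: 3
  interest: 2
  transfer: 1
  withdrawal: 1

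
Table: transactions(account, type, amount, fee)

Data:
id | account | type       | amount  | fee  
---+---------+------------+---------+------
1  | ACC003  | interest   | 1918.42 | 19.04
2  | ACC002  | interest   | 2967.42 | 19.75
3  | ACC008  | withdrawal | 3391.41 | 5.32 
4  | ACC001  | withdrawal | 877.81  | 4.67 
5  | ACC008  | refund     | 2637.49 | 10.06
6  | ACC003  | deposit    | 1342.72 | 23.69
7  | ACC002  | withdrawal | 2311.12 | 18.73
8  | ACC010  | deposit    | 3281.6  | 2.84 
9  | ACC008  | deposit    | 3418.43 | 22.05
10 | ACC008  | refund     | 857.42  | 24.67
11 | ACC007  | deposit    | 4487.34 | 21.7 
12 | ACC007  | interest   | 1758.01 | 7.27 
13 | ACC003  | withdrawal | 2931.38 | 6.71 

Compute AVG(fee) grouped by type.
SELECT type, AVG(fee) as result
FROM transactions
GROUP BY type

Result:
  deposit: 17.57
  interest: 15.35
  refund: 17.37
  withdrawal: 8.86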